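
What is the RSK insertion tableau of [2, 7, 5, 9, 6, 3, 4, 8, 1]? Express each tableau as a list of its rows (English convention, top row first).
P = [[1, 3, 4, 8], [2, 6], [5, 9], [7]]

After inserting 2: P = [[2]].
After inserting 7: P = [[2, 7]].
After inserting 5: P = [[2, 5], [7]].
After inserting 9: P = [[2, 5, 9], [7]].
After inserting 6: P = [[2, 5, 6], [7, 9]].
After inserting 3: P = [[2, 3, 6], [5, 9], [7]].
After inserting 4: P = [[2, 3, 4], [5, 6], [7, 9]].
After inserting 8: P = [[2, 3, 4, 8], [5, 6], [7, 9]].
After inserting 1: P = [[1, 3, 4, 8], [2, 6], [5, 9], [7]].

So P = [[1, 3, 4, 8], [2, 6], [5, 9], [7]].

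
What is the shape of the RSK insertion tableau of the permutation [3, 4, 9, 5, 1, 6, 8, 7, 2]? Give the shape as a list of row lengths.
Row-insert each entry into an empty tableau.

After inserting 3: P = [[3]].
After inserting 4: P = [[3, 4]].
After inserting 9: P = [[3, 4, 9]].
After inserting 5: P = [[3, 4, 5], [9]].
After inserting 1: P = [[1, 4, 5], [3], [9]].
After inserting 6: P = [[1, 4, 5, 6], [3], [9]].
After inserting 8: P = [[1, 4, 5, 6, 8], [3], [9]].
After inserting 7: P = [[1, 4, 5, 6, 7], [3, 8], [9]].
After inserting 2: P = [[1, 2, 5, 6, 7], [3, 4], [8], [9]].

The final insertion tableau P = [[1, 2, 5, 6, 7], [3, 4], [8], [9]] has shape [5, 2, 1, 1].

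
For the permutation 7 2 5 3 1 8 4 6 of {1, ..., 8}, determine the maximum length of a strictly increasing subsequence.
4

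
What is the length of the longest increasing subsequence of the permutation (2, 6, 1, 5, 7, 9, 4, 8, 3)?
4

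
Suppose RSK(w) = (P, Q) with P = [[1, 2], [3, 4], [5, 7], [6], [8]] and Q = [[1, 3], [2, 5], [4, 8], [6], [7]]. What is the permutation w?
Reverse the RSK construction: for i from n down to 1, find the cell of Q containing i, remove the entry at that cell from P, and reverse-bump it up through P; the value ejected from row 1 is w(i).

Step i=8: Q has 8 at row 3, column 2; remove 7 from row 3 of P and reverse-bump: 7 enters row 2 and ejects 4; 4 enters row 1 and ejects 2. So w(8) = 2. P is now [[1, 4], [3, 7], [5], [6], [8]].
Step i=7: Q has 7 at row 5, column 1; remove 8 from row 5 of P and reverse-bump: 8 enters row 4 and ejects 6; 6 enters row 3 and ejects 5; 5 enters row 2 and ejects 3; 3 enters row 1 and ejects 1. So w(7) = 1. P is now [[3, 4], [5, 7], [6], [8]].
Step i=6: Q has 6 at row 4, column 1; remove 8 from row 4 of P and reverse-bump: 8 enters row 3 and ejects 6; 6 enters row 2 and ejects 5; 5 enters row 1 and ejects 4. So w(6) = 4. P is now [[3, 5], [6, 7], [8]].
Step i=5: Q has 5 at row 2, column 2; remove 7 from row 2 of P and reverse-bump: 7 enters row 1 and ejects 5. So w(5) = 5. P is now [[3, 7], [6], [8]].
Step i=4: Q has 4 at row 3, column 1; remove 8 from row 3 of P and reverse-bump: 8 enters row 2 and ejects 6; 6 enters row 1 and ejects 3. So w(4) = 3. P is now [[6, 7], [8]].
Step i=3: Q has 3 at row 1, column 2; remove that cell from P, ejecting 7. So w(3) = 7. P is now [[6], [8]].
Step i=2: Q has 2 at row 2, column 1; remove 8 from row 2 of P and reverse-bump: 8 enters row 1 and ejects 6. So w(2) = 6. P is now [[8]].
Step i=1: Q has 1 at row 1, column 1; remove that cell from P, ejecting 8. So w(1) = 8. P is now [].

So w = 8 6 7 3 5 4 1 2.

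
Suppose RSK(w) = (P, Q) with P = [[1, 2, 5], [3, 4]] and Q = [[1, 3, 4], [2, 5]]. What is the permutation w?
Reverse the RSK construction: for i from n down to 1, find the cell of Q containing i, remove the entry at that cell from P, and reverse-bump it up through P; the value ejected from row 1 is w(i).

Step i=5: Q has 5 at row 2, column 2; remove 4 from row 2 of P and reverse-bump: 4 enters row 1 and ejects 2. So w(5) = 2. P is now [[1, 4, 5], [3]].
Step i=4: Q has 4 at row 1, column 3; remove that cell from P, ejecting 5. So w(4) = 5. P is now [[1, 4], [3]].
Step i=3: Q has 3 at row 1, column 2; remove that cell from P, ejecting 4. So w(3) = 4. P is now [[1], [3]].
Step i=2: Q has 2 at row 2, column 1; remove 3 from row 2 of P and reverse-bump: 3 enters row 1 and ejects 1. So w(2) = 1. P is now [[3]].
Step i=1: Q has 1 at row 1, column 1; remove that cell from P, ejecting 3. So w(1) = 3. P is now [].

So w = 3 1 4 5 2.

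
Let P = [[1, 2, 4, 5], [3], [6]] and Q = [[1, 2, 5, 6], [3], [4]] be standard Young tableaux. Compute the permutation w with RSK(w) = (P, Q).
1 6 3 2 4 5

Reverse the RSK construction: for i from n down to 1, find the cell of Q containing i, remove the entry at that cell from P, and reverse-bump it up through P; the value ejected from row 1 is w(i).

Step i=6: Q has 6 at row 1, column 4; remove that cell from P, ejecting 5. So w(6) = 5. P is now [[1, 2, 4], [3], [6]].
Step i=5: Q has 5 at row 1, column 3; remove that cell from P, ejecting 4. So w(5) = 4. P is now [[1, 2], [3], [6]].
Step i=4: Q has 4 at row 3, column 1; remove 6 from row 3 of P and reverse-bump: 6 enters row 2 and ejects 3; 3 enters row 1 and ejects 2. So w(4) = 2. P is now [[1, 3], [6]].
Step i=3: Q has 3 at row 2, column 1; remove 6 from row 2 of P and reverse-bump: 6 enters row 1 and ejects 3. So w(3) = 3. P is now [[1, 6]].
Step i=2: Q has 2 at row 1, column 2; remove that cell from P, ejecting 6. So w(2) = 6. P is now [[1]].
Step i=1: Q has 1 at row 1, column 1; remove that cell from P, ejecting 1. So w(1) = 1. P is now [].

So w = 1 6 3 2 4 5.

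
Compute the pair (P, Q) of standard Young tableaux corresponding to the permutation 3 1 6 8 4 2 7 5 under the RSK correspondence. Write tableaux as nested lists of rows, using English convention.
Insert each entry of the permutation into P by Schensted row insertion, recording in Q the position of each new cell.

Insert 3: appended to row 1. P = [[3]].
Insert 1: 1 bumps 3 from row 1; 3 starts row 2. P = [[1], [3]].
Insert 6: appended to row 1. P = [[1, 6], [3]].
Insert 8: appended to row 1. P = [[1, 6, 8], [3]].
Insert 4: 4 bumps 6 from row 1; 6 appends to row 2. P = [[1, 4, 8], [3, 6]].
Insert 2: 2 bumps 4 from row 1; 4 bumps 6 from row 2; 6 starts row 3. P = [[1, 2, 8], [3, 4], [6]].
Insert 7: 7 bumps 8 from row 1; 8 appends to row 2. P = [[1, 2, 7], [3, 4, 8], [6]].
Insert 5: 5 bumps 7 from row 1; 7 bumps 8 from row 2; 8 appends to row 3. P = [[1, 2, 5], [3, 4, 7], [6, 8]].

So P = [[1, 2, 5], [3, 4, 7], [6, 8]], Q = [[1, 3, 4], [2, 5, 7], [6, 8]].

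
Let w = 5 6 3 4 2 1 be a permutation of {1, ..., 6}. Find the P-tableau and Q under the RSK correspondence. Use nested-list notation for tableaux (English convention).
P = [[1, 4], [2, 6], [3], [5]], Q = [[1, 2], [3, 4], [5], [6]]

Insert each entry of the permutation into P by Schensted row insertion, recording in Q the position of each new cell.

Insert 5: appended to row 1. P = [[5]].
Insert 6: appended to row 1. P = [[5, 6]].
Insert 3: 3 bumps 5 from row 1; 5 starts row 2. P = [[3, 6], [5]].
Insert 4: 4 bumps 6 from row 1; 6 appends to row 2. P = [[3, 4], [5, 6]].
Insert 2: 2 bumps 3 from row 1; 3 bumps 5 from row 2; 5 starts row 3. P = [[2, 4], [3, 6], [5]].
Insert 1: 1 bumps 2 from row 1; 2 bumps 3 from row 2; 3 bumps 5 from row 3; 5 starts row 4. P = [[1, 4], [2, 6], [3], [5]].

So P = [[1, 4], [2, 6], [3], [5]], Q = [[1, 2], [3, 4], [5], [6]].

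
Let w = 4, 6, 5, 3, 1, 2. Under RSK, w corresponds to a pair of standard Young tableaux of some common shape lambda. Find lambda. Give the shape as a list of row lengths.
Row-insert each entry into an empty tableau.

After inserting 4: P = [[4]].
After inserting 6: P = [[4, 6]].
After inserting 5: P = [[4, 5], [6]].
After inserting 3: P = [[3, 5], [4], [6]].
After inserting 1: P = [[1, 5], [3], [4], [6]].
After inserting 2: P = [[1, 2], [3, 5], [4], [6]].

The final insertion tableau P = [[1, 2], [3, 5], [4], [6]] has shape [2, 2, 1, 1].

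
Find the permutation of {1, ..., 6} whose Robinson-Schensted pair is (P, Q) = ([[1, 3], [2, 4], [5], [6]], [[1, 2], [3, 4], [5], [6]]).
Reverse the RSK construction: for i from n down to 1, find the cell of Q containing i, remove the entry at that cell from P, and reverse-bump it up through P; the value ejected from row 1 is w(i).

Step i=6: Q has 6 at row 4, column 1; remove 6 from row 4 of P and reverse-bump: 6 enters row 3 and ejects 5; 5 enters row 2 and ejects 4; 4 enters row 1 and ejects 3. So w(6) = 3. P is now [[1, 4], [2, 5], [6]].
Step i=5: Q has 5 at row 3, column 1; remove 6 from row 3 of P and reverse-bump: 6 enters row 2 and ejects 5; 5 enters row 1 and ejects 4. So w(5) = 4. P is now [[1, 5], [2, 6]].
Step i=4: Q has 4 at row 2, column 2; remove 6 from row 2 of P and reverse-bump: 6 enters row 1 and ejects 5. So w(4) = 5. P is now [[1, 6], [2]].
Step i=3: Q has 3 at row 2, column 1; remove 2 from row 2 of P and reverse-bump: 2 enters row 1 and ejects 1. So w(3) = 1. P is now [[2, 6]].
Step i=2: Q has 2 at row 1, column 2; remove that cell from P, ejecting 6. So w(2) = 6. P is now [[2]].
Step i=1: Q has 1 at row 1, column 1; remove that cell from P, ejecting 2. So w(1) = 2. P is now [].

So w = 2 6 1 5 4 3.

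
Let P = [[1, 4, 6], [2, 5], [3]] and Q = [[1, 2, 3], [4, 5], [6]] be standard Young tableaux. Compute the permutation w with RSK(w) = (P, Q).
3 5 6 2 4 1

Reverse the RSK construction: for i from n down to 1, find the cell of Q containing i, remove the entry at that cell from P, and reverse-bump it up through P; the value ejected from row 1 is w(i).

Step i=6: Q has 6 at row 3, column 1; remove 3 from row 3 of P and reverse-bump: 3 enters row 2 and ejects 2; 2 enters row 1 and ejects 1. So w(6) = 1. P is now [[2, 4, 6], [3, 5]].
Step i=5: Q has 5 at row 2, column 2; remove 5 from row 2 of P and reverse-bump: 5 enters row 1 and ejects 4. So w(5) = 4. P is now [[2, 5, 6], [3]].
Step i=4: Q has 4 at row 2, column 1; remove 3 from row 2 of P and reverse-bump: 3 enters row 1 and ejects 2. So w(4) = 2. P is now [[3, 5, 6]].
Step i=3: Q has 3 at row 1, column 3; remove that cell from P, ejecting 6. So w(3) = 6. P is now [[3, 5]].
Step i=2: Q has 2 at row 1, column 2; remove that cell from P, ejecting 5. So w(2) = 5. P is now [[3]].
Step i=1: Q has 1 at row 1, column 1; remove that cell from P, ejecting 3. So w(1) = 3. P is now [].

So w = 3 5 6 2 4 1.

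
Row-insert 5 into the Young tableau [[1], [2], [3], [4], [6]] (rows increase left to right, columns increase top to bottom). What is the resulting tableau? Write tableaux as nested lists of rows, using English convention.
5 is larger than every entry of row 1, so it is appended to row 1. The new tableau is [[1, 5], [2], [3], [4], [6]].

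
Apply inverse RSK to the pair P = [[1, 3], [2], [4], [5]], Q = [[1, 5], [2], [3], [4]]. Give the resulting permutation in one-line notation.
5 4 2 1 3

Reverse the RSK construction: for i from n down to 1, find the cell of Q containing i, remove the entry at that cell from P, and reverse-bump it up through P; the value ejected from row 1 is w(i).

Step i=5: Q has 5 at row 1, column 2; remove that cell from P, ejecting 3. So w(5) = 3. P is now [[1], [2], [4], [5]].
Step i=4: Q has 4 at row 4, column 1; remove 5 from row 4 of P and reverse-bump: 5 enters row 3 and ejects 4; 4 enters row 2 and ejects 2; 2 enters row 1 and ejects 1. So w(4) = 1. P is now [[2], [4], [5]].
Step i=3: Q has 3 at row 3, column 1; remove 5 from row 3 of P and reverse-bump: 5 enters row 2 and ejects 4; 4 enters row 1 and ejects 2. So w(3) = 2. P is now [[4], [5]].
Step i=2: Q has 2 at row 2, column 1; remove 5 from row 2 of P and reverse-bump: 5 enters row 1 and ejects 4. So w(2) = 4. P is now [[5]].
Step i=1: Q has 1 at row 1, column 1; remove that cell from P, ejecting 5. So w(1) = 5. P is now [].

So w = 5 4 2 1 3.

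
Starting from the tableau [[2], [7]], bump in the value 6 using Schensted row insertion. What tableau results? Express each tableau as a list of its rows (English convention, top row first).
[[2, 6], [7]]

6 is larger than every entry of row 1, so it is appended to row 1. The new tableau is [[2, 6], [7]].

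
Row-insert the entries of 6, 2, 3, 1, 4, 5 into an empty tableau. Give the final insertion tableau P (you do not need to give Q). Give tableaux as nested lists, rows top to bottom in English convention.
Insert 6: appended to row 1. P = [[6]].
Insert 2: 2 bumps 6 from row 1; 6 starts row 2. P = [[2], [6]].
Insert 3: appended to row 1. P = [[2, 3], [6]].
Insert 1: 1 bumps 2 from row 1; 2 bumps 6 from row 2; 6 starts row 3. P = [[1, 3], [2], [6]].
Insert 4: appended to row 1. P = [[1, 3, 4], [2], [6]].
Insert 5: appended to row 1. P = [[1, 3, 4, 5], [2], [6]].

So P = [[1, 3, 4, 5], [2], [6]].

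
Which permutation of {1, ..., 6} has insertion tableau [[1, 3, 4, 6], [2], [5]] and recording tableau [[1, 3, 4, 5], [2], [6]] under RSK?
5 2 3 4 6 1

Reverse the RSK construction: for i from n down to 1, find the cell of Q containing i, remove the entry at that cell from P, and reverse-bump it up through P; the value ejected from row 1 is w(i).

Step i=6: Q has 6 at row 3, column 1; remove 5 from row 3 of P and reverse-bump: 5 enters row 2 and ejects 2; 2 enters row 1 and ejects 1. So w(6) = 1. P is now [[2, 3, 4, 6], [5]].
Step i=5: Q has 5 at row 1, column 4; remove that cell from P, ejecting 6. So w(5) = 6. P is now [[2, 3, 4], [5]].
Step i=4: Q has 4 at row 1, column 3; remove that cell from P, ejecting 4. So w(4) = 4. P is now [[2, 3], [5]].
Step i=3: Q has 3 at row 1, column 2; remove that cell from P, ejecting 3. So w(3) = 3. P is now [[2], [5]].
Step i=2: Q has 2 at row 2, column 1; remove 5 from row 2 of P and reverse-bump: 5 enters row 1 and ejects 2. So w(2) = 2. P is now [[5]].
Step i=1: Q has 1 at row 1, column 1; remove that cell from P, ejecting 5. So w(1) = 5. P is now [].

So w = 5 2 3 4 6 1.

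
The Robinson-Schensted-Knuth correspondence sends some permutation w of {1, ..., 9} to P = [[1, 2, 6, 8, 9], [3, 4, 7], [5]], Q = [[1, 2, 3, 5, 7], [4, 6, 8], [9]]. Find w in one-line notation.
3 5 7 1 8 4 9 6 2

Reverse the RSK construction: for i from n down to 1, find the cell of Q containing i, remove the entry at that cell from P, and reverse-bump it up through P; the value ejected from row 1 is w(i).

Step i=9: Q has 9 at row 3, column 1; remove 5 from row 3 of P and reverse-bump: 5 enters row 2 and ejects 4; 4 enters row 1 and ejects 2. So w(9) = 2. P is now [[1, 4, 6, 8, 9], [3, 5, 7]].
Step i=8: Q has 8 at row 2, column 3; remove 7 from row 2 of P and reverse-bump: 7 enters row 1 and ejects 6. So w(8) = 6. P is now [[1, 4, 7, 8, 9], [3, 5]].
Step i=7: Q has 7 at row 1, column 5; remove that cell from P, ejecting 9. So w(7) = 9. P is now [[1, 4, 7, 8], [3, 5]].
Step i=6: Q has 6 at row 2, column 2; remove 5 from row 2 of P and reverse-bump: 5 enters row 1 and ejects 4. So w(6) = 4. P is now [[1, 5, 7, 8], [3]].
Step i=5: Q has 5 at row 1, column 4; remove that cell from P, ejecting 8. So w(5) = 8. P is now [[1, 5, 7], [3]].
Step i=4: Q has 4 at row 2, column 1; remove 3 from row 2 of P and reverse-bump: 3 enters row 1 and ejects 1. So w(4) = 1. P is now [[3, 5, 7]].
Step i=3: Q has 3 at row 1, column 3; remove that cell from P, ejecting 7. So w(3) = 7. P is now [[3, 5]].
Step i=2: Q has 2 at row 1, column 2; remove that cell from P, ejecting 5. So w(2) = 5. P is now [[3]].
Step i=1: Q has 1 at row 1, column 1; remove that cell from P, ejecting 3. So w(1) = 3. P is now [].

So w = 3 5 7 1 8 4 9 6 2.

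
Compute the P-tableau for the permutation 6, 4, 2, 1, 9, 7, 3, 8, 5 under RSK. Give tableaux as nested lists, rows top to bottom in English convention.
P = [[1, 3, 5], [2, 7, 8], [4, 9], [6]]

After inserting 6: P = [[6]].
After inserting 4: P = [[4], [6]].
After inserting 2: P = [[2], [4], [6]].
After inserting 1: P = [[1], [2], [4], [6]].
After inserting 9: P = [[1, 9], [2], [4], [6]].
After inserting 7: P = [[1, 7], [2, 9], [4], [6]].
After inserting 3: P = [[1, 3], [2, 7], [4, 9], [6]].
After inserting 8: P = [[1, 3, 8], [2, 7], [4, 9], [6]].
After inserting 5: P = [[1, 3, 5], [2, 7, 8], [4, 9], [6]].

So P = [[1, 3, 5], [2, 7, 8], [4, 9], [6]].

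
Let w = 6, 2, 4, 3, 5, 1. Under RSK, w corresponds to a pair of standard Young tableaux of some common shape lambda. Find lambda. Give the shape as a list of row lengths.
[3, 1, 1, 1]

Row-insert each entry into an empty tableau.

After inserting 6: P = [[6]].
After inserting 2: P = [[2], [6]].
After inserting 4: P = [[2, 4], [6]].
After inserting 3: P = [[2, 3], [4], [6]].
After inserting 5: P = [[2, 3, 5], [4], [6]].
After inserting 1: P = [[1, 3, 5], [2], [4], [6]].

The final insertion tableau P = [[1, 3, 5], [2], [4], [6]] has shape [3, 1, 1, 1].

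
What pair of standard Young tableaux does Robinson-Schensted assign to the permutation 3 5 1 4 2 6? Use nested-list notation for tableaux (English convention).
P = [[1, 2, 6], [3, 4], [5]], Q = [[1, 2, 6], [3, 4], [5]]

Insert each entry of the permutation into P by Schensted row insertion, recording in Q the position of each new cell.

Insert 3: appended to row 1. P = [[3]], Q = [[1]].
Insert 5: appended to row 1. P = [[3, 5]], Q = [[1, 2]].
Insert 1: 1 bumps 3 from row 1; 3 starts row 2. P = [[1, 5], [3]], Q = [[1, 2], [3]].
Insert 4: 4 bumps 5 from row 1; 5 appends to row 2. P = [[1, 4], [3, 5]], Q = [[1, 2], [3, 4]].
Insert 2: 2 bumps 4 from row 1; 4 bumps 5 from row 2; 5 starts row 3. P = [[1, 2], [3, 4], [5]], Q = [[1, 2], [3, 4], [5]].
Insert 6: appended to row 1. P = [[1, 2, 6], [3, 4], [5]], Q = [[1, 2, 6], [3, 4], [5]].

So P = [[1, 2, 6], [3, 4], [5]], Q = [[1, 2, 6], [3, 4], [5]].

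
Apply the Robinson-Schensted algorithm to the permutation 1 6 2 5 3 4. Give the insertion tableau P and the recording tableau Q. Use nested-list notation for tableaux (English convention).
P = [[1, 2, 3, 4], [5], [6]], Q = [[1, 2, 4, 6], [3], [5]]

Insert each entry of the permutation into P by Schensted row insertion, recording in Q the position of each new cell.

After inserting 1: P = [[1]].
After inserting 6: P = [[1, 6]].
After inserting 2: P = [[1, 2], [6]].
After inserting 5: P = [[1, 2, 5], [6]].
After inserting 3: P = [[1, 2, 3], [5], [6]].
After inserting 4: P = [[1, 2, 3, 4], [5], [6]].

So P = [[1, 2, 3, 4], [5], [6]], Q = [[1, 2, 4, 6], [3], [5]].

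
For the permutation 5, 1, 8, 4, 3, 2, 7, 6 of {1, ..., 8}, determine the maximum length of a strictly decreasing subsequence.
4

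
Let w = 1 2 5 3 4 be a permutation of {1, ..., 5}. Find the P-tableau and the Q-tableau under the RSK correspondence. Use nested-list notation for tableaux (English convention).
P = [[1, 2, 3, 4], [5]], Q = [[1, 2, 3, 5], [4]]

Insert each entry of the permutation into P by Schensted row insertion, recording in Q the position of each new cell.

Insert 1: appended to row 1. P = [[1]], Q = [[1]].
Insert 2: appended to row 1. P = [[1, 2]], Q = [[1, 2]].
Insert 5: appended to row 1. P = [[1, 2, 5]], Q = [[1, 2, 3]].
Insert 3: 3 bumps 5 from row 1; 5 starts row 2. P = [[1, 2, 3], [5]], Q = [[1, 2, 3], [4]].
Insert 4: appended to row 1. P = [[1, 2, 3, 4], [5]], Q = [[1, 2, 3, 5], [4]].

So P = [[1, 2, 3, 4], [5]], Q = [[1, 2, 3, 5], [4]].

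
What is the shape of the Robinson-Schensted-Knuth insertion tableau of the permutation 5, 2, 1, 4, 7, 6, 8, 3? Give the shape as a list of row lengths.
Row-insert each entry into an empty tableau.

After inserting 5: P = [[5]].
After inserting 2: P = [[2], [5]].
After inserting 1: P = [[1], [2], [5]].
After inserting 4: P = [[1, 4], [2], [5]].
After inserting 7: P = [[1, 4, 7], [2], [5]].
After inserting 6: P = [[1, 4, 6], [2, 7], [5]].
After inserting 8: P = [[1, 4, 6, 8], [2, 7], [5]].
After inserting 3: P = [[1, 3, 6, 8], [2, 4], [5, 7]].

The final insertion tableau P = [[1, 3, 6, 8], [2, 4], [5, 7]] has shape [4, 2, 2].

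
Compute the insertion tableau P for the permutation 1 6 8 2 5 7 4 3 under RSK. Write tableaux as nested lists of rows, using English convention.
After inserting 1: P = [[1]].
After inserting 6: P = [[1, 6]].
After inserting 8: P = [[1, 6, 8]].
After inserting 2: P = [[1, 2, 8], [6]].
After inserting 5: P = [[1, 2, 5], [6, 8]].
After inserting 7: P = [[1, 2, 5, 7], [6, 8]].
After inserting 4: P = [[1, 2, 4, 7], [5, 8], [6]].
After inserting 3: P = [[1, 2, 3, 7], [4, 8], [5], [6]].

So P = [[1, 2, 3, 7], [4, 8], [5], [6]].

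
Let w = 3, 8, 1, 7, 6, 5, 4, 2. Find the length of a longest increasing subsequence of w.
2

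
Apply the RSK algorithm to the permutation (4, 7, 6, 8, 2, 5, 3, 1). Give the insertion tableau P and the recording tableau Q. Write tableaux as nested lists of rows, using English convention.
P = [[1, 3, 8], [2, 5], [4], [6], [7]], Q = [[1, 2, 4], [3, 6], [5], [7], [8]]

Insert each entry of the permutation into P by Schensted row insertion, recording in Q the position of each new cell.

Insert 4: appended to row 1. P = [[4]].
Insert 7: appended to row 1. P = [[4, 7]].
Insert 6: 6 bumps 7 from row 1; 7 starts row 2. P = [[4, 6], [7]].
Insert 8: appended to row 1. P = [[4, 6, 8], [7]].
Insert 2: 2 bumps 4 from row 1; 4 bumps 7 from row 2; 7 starts row 3. P = [[2, 6, 8], [4], [7]].
Insert 5: 5 bumps 6 from row 1; 6 appends to row 2. P = [[2, 5, 8], [4, 6], [7]].
Insert 3: 3 bumps 5 from row 1; 5 bumps 6 from row 2; 6 bumps 7 from row 3; 7 starts row 4. P = [[2, 3, 8], [4, 5], [6], [7]].
Insert 1: 1 bumps 2 from row 1; 2 bumps 4 from row 2; 4 bumps 6 from row 3; 6 bumps 7 from row 4; 7 starts row 5. P = [[1, 3, 8], [2, 5], [4], [6], [7]].

So P = [[1, 3, 8], [2, 5], [4], [6], [7]], Q = [[1, 2, 4], [3, 6], [5], [7], [8]].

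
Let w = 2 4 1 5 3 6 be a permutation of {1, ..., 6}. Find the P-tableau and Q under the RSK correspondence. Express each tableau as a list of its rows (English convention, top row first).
Insert each entry of the permutation into P by Schensted row insertion, recording in Q the position of each new cell.

Insert 2: appended to row 1. P = [[2]].
Insert 4: appended to row 1. P = [[2, 4]].
Insert 1: 1 bumps 2 from row 1; 2 starts row 2. P = [[1, 4], [2]].
Insert 5: appended to row 1. P = [[1, 4, 5], [2]].
Insert 3: 3 bumps 4 from row 1; 4 appends to row 2. P = [[1, 3, 5], [2, 4]].
Insert 6: appended to row 1. P = [[1, 3, 5, 6], [2, 4]].

So P = [[1, 3, 5, 6], [2, 4]], Q = [[1, 2, 4, 6], [3, 5]].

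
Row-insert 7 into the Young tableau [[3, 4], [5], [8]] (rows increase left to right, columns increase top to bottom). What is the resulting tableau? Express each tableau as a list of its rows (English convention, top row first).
[[3, 4, 7], [5], [8]]

7 is larger than every entry of row 1, so it is appended to row 1. The new tableau is [[3, 4, 7], [5], [8]].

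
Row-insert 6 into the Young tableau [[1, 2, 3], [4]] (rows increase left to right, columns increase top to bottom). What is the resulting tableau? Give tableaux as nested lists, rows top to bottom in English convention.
6 is larger than every entry of row 1, so it is appended to row 1. The new tableau is [[1, 2, 3, 6], [4]].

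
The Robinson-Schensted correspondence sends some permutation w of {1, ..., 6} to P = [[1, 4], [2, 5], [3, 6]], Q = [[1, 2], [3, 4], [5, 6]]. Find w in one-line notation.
Reverse the RSK construction: for i from n down to 1, find the cell of Q containing i, remove the entry at that cell from P, and reverse-bump it up through P; the value ejected from row 1 is w(i).

Step i=6: Q has 6 at row 3, column 2; remove 6 from row 3 of P and reverse-bump: 6 enters row 2 and ejects 5; 5 enters row 1 and ejects 4. So w(6) = 4. P is now [[1, 5], [2, 6], [3]].
Step i=5: Q has 5 at row 3, column 1; remove 3 from row 3 of P and reverse-bump: 3 enters row 2 and ejects 2; 2 enters row 1 and ejects 1. So w(5) = 1. P is now [[2, 5], [3, 6]].
Step i=4: Q has 4 at row 2, column 2; remove 6 from row 2 of P and reverse-bump: 6 enters row 1 and ejects 5. So w(4) = 5. P is now [[2, 6], [3]].
Step i=3: Q has 3 at row 2, column 1; remove 3 from row 2 of P and reverse-bump: 3 enters row 1 and ejects 2. So w(3) = 2. P is now [[3, 6]].
Step i=2: Q has 2 at row 1, column 2; remove that cell from P, ejecting 6. So w(2) = 6. P is now [[3]].
Step i=1: Q has 1 at row 1, column 1; remove that cell from P, ejecting 3. So w(1) = 3. P is now [].

So w = 3 6 2 5 1 4.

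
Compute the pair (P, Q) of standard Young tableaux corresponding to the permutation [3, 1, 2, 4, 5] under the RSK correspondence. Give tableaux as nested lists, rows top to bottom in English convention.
Insert each entry of the permutation into P by Schensted row insertion, recording in Q the position of each new cell.

After inserting 3: P = [[3]].
After inserting 1: P = [[1], [3]].
After inserting 2: P = [[1, 2], [3]].
After inserting 4: P = [[1, 2, 4], [3]].
After inserting 5: P = [[1, 2, 4, 5], [3]].

So P = [[1, 2, 4, 5], [3]], Q = [[1, 3, 4, 5], [2]].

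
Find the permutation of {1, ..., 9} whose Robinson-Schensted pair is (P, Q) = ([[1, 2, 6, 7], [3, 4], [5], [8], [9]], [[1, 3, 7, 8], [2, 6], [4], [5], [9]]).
9 3 8 5 1 4 6 7 2

Reverse the RSK construction: for i from n down to 1, find the cell of Q containing i, remove the entry at that cell from P, and reverse-bump it up through P; the value ejected from row 1 is w(i).

Step i=9: Q has 9 at row 5, column 1; remove 9 from row 5 of P and reverse-bump: 9 enters row 4 and ejects 8; 8 enters row 3 and ejects 5; 5 enters row 2 and ejects 4; 4 enters row 1 and ejects 2. So w(9) = 2. P is now [[1, 4, 6, 7], [3, 5], [8], [9]].
Step i=8: Q has 8 at row 1, column 4; remove that cell from P, ejecting 7. So w(8) = 7. P is now [[1, 4, 6], [3, 5], [8], [9]].
Step i=7: Q has 7 at row 1, column 3; remove that cell from P, ejecting 6. So w(7) = 6. P is now [[1, 4], [3, 5], [8], [9]].
Step i=6: Q has 6 at row 2, column 2; remove 5 from row 2 of P and reverse-bump: 5 enters row 1 and ejects 4. So w(6) = 4. P is now [[1, 5], [3], [8], [9]].
Step i=5: Q has 5 at row 4, column 1; remove 9 from row 4 of P and reverse-bump: 9 enters row 3 and ejects 8; 8 enters row 2 and ejects 3; 3 enters row 1 and ejects 1. So w(5) = 1. P is now [[3, 5], [8], [9]].
Step i=4: Q has 4 at row 3, column 1; remove 9 from row 3 of P and reverse-bump: 9 enters row 2 and ejects 8; 8 enters row 1 and ejects 5. So w(4) = 5. P is now [[3, 8], [9]].
Step i=3: Q has 3 at row 1, column 2; remove that cell from P, ejecting 8. So w(3) = 8. P is now [[3], [9]].
Step i=2: Q has 2 at row 2, column 1; remove 9 from row 2 of P and reverse-bump: 9 enters row 1 and ejects 3. So w(2) = 3. P is now [[9]].
Step i=1: Q has 1 at row 1, column 1; remove that cell from P, ejecting 9. So w(1) = 9. P is now [].

So w = 9 3 8 5 1 4 6 7 2.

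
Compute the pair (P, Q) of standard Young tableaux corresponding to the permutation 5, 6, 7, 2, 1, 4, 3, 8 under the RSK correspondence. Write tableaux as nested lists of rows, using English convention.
P = [[1, 3, 7, 8], [2, 4], [5, 6]], Q = [[1, 2, 3, 8], [4, 6], [5, 7]]

Insert each entry of the permutation into P by Schensted row insertion, recording in Q the position of each new cell.

After inserting 5: P = [[5]].
After inserting 6: P = [[5, 6]].
After inserting 7: P = [[5, 6, 7]].
After inserting 2: P = [[2, 6, 7], [5]].
After inserting 1: P = [[1, 6, 7], [2], [5]].
After inserting 4: P = [[1, 4, 7], [2, 6], [5]].
After inserting 3: P = [[1, 3, 7], [2, 4], [5, 6]].
After inserting 8: P = [[1, 3, 7, 8], [2, 4], [5, 6]].

So P = [[1, 3, 7, 8], [2, 4], [5, 6]], Q = [[1, 2, 3, 8], [4, 6], [5, 7]].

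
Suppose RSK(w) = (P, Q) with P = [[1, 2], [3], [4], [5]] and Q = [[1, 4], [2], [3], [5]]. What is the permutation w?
Reverse RSK: for i = n, n-1, ..., 1, locate i in Q, remove the corresponding corner cell from P, and reverse-bump its entry up through P; the value ejected from row 1 is w(i).

So w = 5 4 1 3 2.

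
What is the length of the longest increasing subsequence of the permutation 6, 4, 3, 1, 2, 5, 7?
4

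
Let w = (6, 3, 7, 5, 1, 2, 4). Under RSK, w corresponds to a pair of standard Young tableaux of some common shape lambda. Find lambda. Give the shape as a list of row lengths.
Row-insert each entry into an empty tableau.

After inserting 6: P = [[6]].
After inserting 3: P = [[3], [6]].
After inserting 7: P = [[3, 7], [6]].
After inserting 5: P = [[3, 5], [6, 7]].
After inserting 1: P = [[1, 5], [3, 7], [6]].
After inserting 2: P = [[1, 2], [3, 5], [6, 7]].
After inserting 4: P = [[1, 2, 4], [3, 5], [6, 7]].

The final insertion tableau P = [[1, 2, 4], [3, 5], [6, 7]] has shape [3, 2, 2].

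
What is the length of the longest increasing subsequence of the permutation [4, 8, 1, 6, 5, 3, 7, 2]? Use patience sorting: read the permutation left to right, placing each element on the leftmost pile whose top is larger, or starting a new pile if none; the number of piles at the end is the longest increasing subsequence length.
3

4: new pile. tops = [4]
8: new pile. tops = [4, 8]
1: onto pile 1 (replacing 4). tops = [1, 8]
6: onto pile 2 (replacing 8). tops = [1, 6]
5: onto pile 2 (replacing 6). tops = [1, 5]
3: onto pile 2 (replacing 5). tops = [1, 3]
7: new pile. tops = [1, 3, 7]
2: onto pile 2 (replacing 3). tops = [1, 2, 7]

3 piles, so the longest increasing subsequence has length 3.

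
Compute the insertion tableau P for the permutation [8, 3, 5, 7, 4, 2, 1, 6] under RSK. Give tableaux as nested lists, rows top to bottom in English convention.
P = [[1, 4, 6], [2, 7], [3], [5], [8]]

Insert 8: appended to row 1. P = [[8]].
Insert 3: 3 bumps 8 from row 1; 8 starts row 2. P = [[3], [8]].
Insert 5: appended to row 1. P = [[3, 5], [8]].
Insert 7: appended to row 1. P = [[3, 5, 7], [8]].
Insert 4: 4 bumps 5 from row 1; 5 bumps 8 from row 2; 8 starts row 3. P = [[3, 4, 7], [5], [8]].
Insert 2: 2 bumps 3 from row 1; 3 bumps 5 from row 2; 5 bumps 8 from row 3; 8 starts row 4. P = [[2, 4, 7], [3], [5], [8]].
Insert 1: 1 bumps 2 from row 1; 2 bumps 3 from row 2; 3 bumps 5 from row 3; 5 bumps 8 from row 4; 8 starts row 5. P = [[1, 4, 7], [2], [3], [5], [8]].
Insert 6: 6 bumps 7 from row 1; 7 appends to row 2. P = [[1, 4, 6], [2, 7], [3], [5], [8]].

So P = [[1, 4, 6], [2, 7], [3], [5], [8]].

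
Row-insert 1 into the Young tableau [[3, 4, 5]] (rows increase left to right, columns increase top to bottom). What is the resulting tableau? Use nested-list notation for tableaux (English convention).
In row 1, 1 replaces 3 (the leftmost entry greater than 1); 3 is bumped to row 2. 3 starts a new row 2. The new tableau is [[1, 4, 5], [3]].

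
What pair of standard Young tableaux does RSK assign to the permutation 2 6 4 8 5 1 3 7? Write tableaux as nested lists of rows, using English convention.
Insert each entry of the permutation into P by Schensted row insertion, recording in Q the position of each new cell.

Insert 2: appended to row 1. P = [[2]].
Insert 6: appended to row 1. P = [[2, 6]].
Insert 4: 4 bumps 6 from row 1; 6 starts row 2. P = [[2, 4], [6]].
Insert 8: appended to row 1. P = [[2, 4, 8], [6]].
Insert 5: 5 bumps 8 from row 1; 8 appends to row 2. P = [[2, 4, 5], [6, 8]].
Insert 1: 1 bumps 2 from row 1; 2 bumps 6 from row 2; 6 starts row 3. P = [[1, 4, 5], [2, 8], [6]].
Insert 3: 3 bumps 4 from row 1; 4 bumps 8 from row 2; 8 appends to row 3. P = [[1, 3, 5], [2, 4], [6, 8]].
Insert 7: appended to row 1. P = [[1, 3, 5, 7], [2, 4], [6, 8]].

So P = [[1, 3, 5, 7], [2, 4], [6, 8]], Q = [[1, 2, 4, 8], [3, 5], [6, 7]].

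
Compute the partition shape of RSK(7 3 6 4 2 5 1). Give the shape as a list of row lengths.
[3, 1, 1, 1, 1]

Row-insert each entry into an empty tableau.

After inserting 7: P = [[7]].
After inserting 3: P = [[3], [7]].
After inserting 6: P = [[3, 6], [7]].
After inserting 4: P = [[3, 4], [6], [7]].
After inserting 2: P = [[2, 4], [3], [6], [7]].
After inserting 5: P = [[2, 4, 5], [3], [6], [7]].
After inserting 1: P = [[1, 4, 5], [2], [3], [6], [7]].

The final insertion tableau P = [[1, 4, 5], [2], [3], [6], [7]] has shape [3, 1, 1, 1, 1].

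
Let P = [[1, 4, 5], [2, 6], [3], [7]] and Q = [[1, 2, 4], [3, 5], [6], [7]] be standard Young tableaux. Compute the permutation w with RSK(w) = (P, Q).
3 4 2 7 6 5 1

Reverse the RSK construction: for i from n down to 1, find the cell of Q containing i, remove the entry at that cell from P, and reverse-bump it up through P; the value ejected from row 1 is w(i).

Step i=7: Q has 7 at row 4, column 1; remove 7 from row 4 of P and reverse-bump: 7 enters row 3 and ejects 3; 3 enters row 2 and ejects 2; 2 enters row 1 and ejects 1. So w(7) = 1. P is now [[2, 4, 5], [3, 6], [7]].
Step i=6: Q has 6 at row 3, column 1; remove 7 from row 3 of P and reverse-bump: 7 enters row 2 and ejects 6; 6 enters row 1 and ejects 5. So w(6) = 5. P is now [[2, 4, 6], [3, 7]].
Step i=5: Q has 5 at row 2, column 2; remove 7 from row 2 of P and reverse-bump: 7 enters row 1 and ejects 6. So w(5) = 6. P is now [[2, 4, 7], [3]].
Step i=4: Q has 4 at row 1, column 3; remove that cell from P, ejecting 7. So w(4) = 7. P is now [[2, 4], [3]].
Step i=3: Q has 3 at row 2, column 1; remove 3 from row 2 of P and reverse-bump: 3 enters row 1 and ejects 2. So w(3) = 2. P is now [[3, 4]].
Step i=2: Q has 2 at row 1, column 2; remove that cell from P, ejecting 4. So w(2) = 4. P is now [[3]].
Step i=1: Q has 1 at row 1, column 1; remove that cell from P, ejecting 3. So w(1) = 3. P is now [].

So w = 3 4 2 7 6 5 1.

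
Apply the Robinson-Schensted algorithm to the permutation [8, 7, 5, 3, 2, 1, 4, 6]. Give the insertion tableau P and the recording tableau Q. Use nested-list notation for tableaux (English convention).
Insert each entry of the permutation into P by Schensted row insertion, recording in Q the position of each new cell.

Insert 8: appended to row 1. P = [[8]].
Insert 7: 7 bumps 8 from row 1; 8 starts row 2. P = [[7], [8]].
Insert 5: 5 bumps 7 from row 1; 7 bumps 8 from row 2; 8 starts row 3. P = [[5], [7], [8]].
Insert 3: 3 bumps 5 from row 1; 5 bumps 7 from row 2; 7 bumps 8 from row 3; 8 starts row 4. P = [[3], [5], [7], [8]].
Insert 2: 2 bumps 3 from row 1; 3 bumps 5 from row 2; 5 bumps 7 from row 3; 7 bumps 8 from row 4; 8 starts row 5. P = [[2], [3], [5], [7], [8]].
Insert 1: 1 bumps 2 from row 1; 2 bumps 3 from row 2; 3 bumps 5 from row 3; 5 bumps 7 from row 4; 7 bumps 8 from row 5; 8 starts row 6. P = [[1], [2], [3], [5], [7], [8]].
Insert 4: appended to row 1. P = [[1, 4], [2], [3], [5], [7], [8]].
Insert 6: appended to row 1. P = [[1, 4, 6], [2], [3], [5], [7], [8]].

So P = [[1, 4, 6], [2], [3], [5], [7], [8]], Q = [[1, 7, 8], [2], [3], [4], [5], [6]].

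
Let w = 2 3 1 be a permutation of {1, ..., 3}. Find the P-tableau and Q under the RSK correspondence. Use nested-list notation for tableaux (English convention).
P = [[1, 3], [2]], Q = [[1, 2], [3]]

Insert each entry of the permutation into P by Schensted row insertion, recording in Q the position of each new cell.

Insert 2: appended to row 1. P = [[2]].
Insert 3: appended to row 1. P = [[2, 3]].
Insert 1: 1 bumps 2 from row 1; 2 starts row 2. P = [[1, 3], [2]].

So P = [[1, 3], [2]], Q = [[1, 2], [3]].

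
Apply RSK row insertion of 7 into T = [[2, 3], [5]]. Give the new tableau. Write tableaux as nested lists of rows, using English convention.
[[2, 3, 7], [5]]

7 is larger than every entry of row 1, so it is appended to row 1. The new tableau is [[2, 3, 7], [5]].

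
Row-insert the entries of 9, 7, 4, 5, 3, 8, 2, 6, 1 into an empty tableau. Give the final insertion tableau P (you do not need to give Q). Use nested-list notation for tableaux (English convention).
P = [[1, 5, 6], [2, 8], [3], [4], [7], [9]]

Insert 9: appended to row 1. P = [[9]].
Insert 7: 7 bumps 9 from row 1; 9 starts row 2. P = [[7], [9]].
Insert 4: 4 bumps 7 from row 1; 7 bumps 9 from row 2; 9 starts row 3. P = [[4], [7], [9]].
Insert 5: appended to row 1. P = [[4, 5], [7], [9]].
Insert 3: 3 bumps 4 from row 1; 4 bumps 7 from row 2; 7 bumps 9 from row 3; 9 starts row 4. P = [[3, 5], [4], [7], [9]].
Insert 8: appended to row 1. P = [[3, 5, 8], [4], [7], [9]].
Insert 2: 2 bumps 3 from row 1; 3 bumps 4 from row 2; 4 bumps 7 from row 3; 7 bumps 9 from row 4; 9 starts row 5. P = [[2, 5, 8], [3], [4], [7], [9]].
Insert 6: 6 bumps 8 from row 1; 8 appends to row 2. P = [[2, 5, 6], [3, 8], [4], [7], [9]].
Insert 1: 1 bumps 2 from row 1; 2 bumps 3 from row 2; 3 bumps 4 from row 3; 4 bumps 7 from row 4; 7 bumps 9 from row 5; 9 starts row 6. P = [[1, 5, 6], [2, 8], [3], [4], [7], [9]].

So P = [[1, 5, 6], [2, 8], [3], [4], [7], [9]].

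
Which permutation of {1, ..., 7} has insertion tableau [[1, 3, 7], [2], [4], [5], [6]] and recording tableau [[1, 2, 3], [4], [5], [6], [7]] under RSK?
2 6 7 5 4 3 1

Reverse the RSK construction: for i from n down to 1, find the cell of Q containing i, remove the entry at that cell from P, and reverse-bump it up through P; the value ejected from row 1 is w(i).

Step i=7: Q has 7 at row 5, column 1; remove 6 from row 5 of P and reverse-bump: 6 enters row 4 and ejects 5; 5 enters row 3 and ejects 4; 4 enters row 2 and ejects 2; 2 enters row 1 and ejects 1. So w(7) = 1. P is now [[2, 3, 7], [4], [5], [6]].
Step i=6: Q has 6 at row 4, column 1; remove 6 from row 4 of P and reverse-bump: 6 enters row 3 and ejects 5; 5 enters row 2 and ejects 4; 4 enters row 1 and ejects 3. So w(6) = 3. P is now [[2, 4, 7], [5], [6]].
Step i=5: Q has 5 at row 3, column 1; remove 6 from row 3 of P and reverse-bump: 6 enters row 2 and ejects 5; 5 enters row 1 and ejects 4. So w(5) = 4. P is now [[2, 5, 7], [6]].
Step i=4: Q has 4 at row 2, column 1; remove 6 from row 2 of P and reverse-bump: 6 enters row 1 and ejects 5. So w(4) = 5. P is now [[2, 6, 7]].
Step i=3: Q has 3 at row 1, column 3; remove that cell from P, ejecting 7. So w(3) = 7. P is now [[2, 6]].
Step i=2: Q has 2 at row 1, column 2; remove that cell from P, ejecting 6. So w(2) = 6. P is now [[2]].
Step i=1: Q has 1 at row 1, column 1; remove that cell from P, ejecting 2. So w(1) = 2. P is now [].

So w = 2 6 7 5 4 3 1.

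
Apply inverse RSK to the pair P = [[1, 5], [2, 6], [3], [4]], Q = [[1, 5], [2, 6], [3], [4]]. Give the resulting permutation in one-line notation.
Reverse the RSK construction: for i from n down to 1, find the cell of Q containing i, remove the entry at that cell from P, and reverse-bump it up through P; the value ejected from row 1 is w(i).

Step i=6: Q has 6 at row 2, column 2; remove 6 from row 2 of P and reverse-bump: 6 enters row 1 and ejects 5. So w(6) = 5. P is now [[1, 6], [2], [3], [4]].
Step i=5: Q has 5 at row 1, column 2; remove that cell from P, ejecting 6. So w(5) = 6. P is now [[1], [2], [3], [4]].
Step i=4: Q has 4 at row 4, column 1; remove 4 from row 4 of P and reverse-bump: 4 enters row 3 and ejects 3; 3 enters row 2 and ejects 2; 2 enters row 1 and ejects 1. So w(4) = 1. P is now [[2], [3], [4]].
Step i=3: Q has 3 at row 3, column 1; remove 4 from row 3 of P and reverse-bump: 4 enters row 2 and ejects 3; 3 enters row 1 and ejects 2. So w(3) = 2. P is now [[3], [4]].
Step i=2: Q has 2 at row 2, column 1; remove 4 from row 2 of P and reverse-bump: 4 enters row 1 and ejects 3. So w(2) = 3. P is now [[4]].
Step i=1: Q has 1 at row 1, column 1; remove that cell from P, ejecting 4. So w(1) = 4. P is now [].

So w = 4 3 2 1 6 5.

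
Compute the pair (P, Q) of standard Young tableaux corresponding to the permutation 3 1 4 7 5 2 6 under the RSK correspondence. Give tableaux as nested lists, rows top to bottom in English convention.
P = [[1, 2, 5, 6], [3, 4], [7]], Q = [[1, 3, 4, 7], [2, 5], [6]]

Insert each entry of the permutation into P by Schensted row insertion, recording in Q the position of each new cell.

Insert 3: appended to row 1. P = [[3]], Q = [[1]].
Insert 1: 1 bumps 3 from row 1; 3 starts row 2. P = [[1], [3]], Q = [[1], [2]].
Insert 4: appended to row 1. P = [[1, 4], [3]], Q = [[1, 3], [2]].
Insert 7: appended to row 1. P = [[1, 4, 7], [3]], Q = [[1, 3, 4], [2]].
Insert 5: 5 bumps 7 from row 1; 7 appends to row 2. P = [[1, 4, 5], [3, 7]], Q = [[1, 3, 4], [2, 5]].
Insert 2: 2 bumps 4 from row 1; 4 bumps 7 from row 2; 7 starts row 3. P = [[1, 2, 5], [3, 4], [7]], Q = [[1, 3, 4], [2, 5], [6]].
Insert 6: appended to row 1. P = [[1, 2, 5, 6], [3, 4], [7]], Q = [[1, 3, 4, 7], [2, 5], [6]].

So P = [[1, 2, 5, 6], [3, 4], [7]], Q = [[1, 3, 4, 7], [2, 5], [6]].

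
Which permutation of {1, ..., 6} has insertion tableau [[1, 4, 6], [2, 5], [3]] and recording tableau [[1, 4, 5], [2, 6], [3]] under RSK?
Reverse the RSK construction: for i from n down to 1, find the cell of Q containing i, remove the entry at that cell from P, and reverse-bump it up through P; the value ejected from row 1 is w(i).

Step i=6: Q has 6 at row 2, column 2; remove 5 from row 2 of P and reverse-bump: 5 enters row 1 and ejects 4. So w(6) = 4. P is now [[1, 5, 6], [2], [3]].
Step i=5: Q has 5 at row 1, column 3; remove that cell from P, ejecting 6. So w(5) = 6. P is now [[1, 5], [2], [3]].
Step i=4: Q has 4 at row 1, column 2; remove that cell from P, ejecting 5. So w(4) = 5. P is now [[1], [2], [3]].
Step i=3: Q has 3 at row 3, column 1; remove 3 from row 3 of P and reverse-bump: 3 enters row 2 and ejects 2; 2 enters row 1 and ejects 1. So w(3) = 1. P is now [[2], [3]].
Step i=2: Q has 2 at row 2, column 1; remove 3 from row 2 of P and reverse-bump: 3 enters row 1 and ejects 2. So w(2) = 2. P is now [[3]].
Step i=1: Q has 1 at row 1, column 1; remove that cell from P, ejecting 3. So w(1) = 3. P is now [].

So w = 3 2 1 5 6 4.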